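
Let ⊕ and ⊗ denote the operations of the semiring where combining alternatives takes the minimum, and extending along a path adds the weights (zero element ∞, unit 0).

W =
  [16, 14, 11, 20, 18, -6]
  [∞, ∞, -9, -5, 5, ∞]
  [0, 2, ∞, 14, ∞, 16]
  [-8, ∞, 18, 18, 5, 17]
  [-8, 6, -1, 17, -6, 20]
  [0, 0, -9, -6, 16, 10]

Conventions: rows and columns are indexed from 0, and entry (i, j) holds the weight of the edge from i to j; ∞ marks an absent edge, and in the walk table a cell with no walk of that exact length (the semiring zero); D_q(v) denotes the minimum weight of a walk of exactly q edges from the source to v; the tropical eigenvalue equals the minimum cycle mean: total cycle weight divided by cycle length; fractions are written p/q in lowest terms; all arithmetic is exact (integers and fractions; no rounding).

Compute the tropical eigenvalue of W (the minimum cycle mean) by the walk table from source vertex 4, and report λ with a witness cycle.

q=0: [∞, ∞, ∞, ∞, 0, ∞]
q=1: [-8, 6, -1, 17, -6, 20]
q=2: [-14, 0, -7, 1, -12, -14]
q=3: [-20, -14, -23, -20, -18, -20]
q=4: [-28, -21, -29, -26, -24, -26]
q=5: [-34, -27, -35, -32, -30, -34]
q=6: [-40, -34, -43, -40, -36, -40]
Optimal cycle mean attained by: cycle 0->5->3->0, total (-6) + (-6) + (-8), length 3.
Answer: λ = -20/3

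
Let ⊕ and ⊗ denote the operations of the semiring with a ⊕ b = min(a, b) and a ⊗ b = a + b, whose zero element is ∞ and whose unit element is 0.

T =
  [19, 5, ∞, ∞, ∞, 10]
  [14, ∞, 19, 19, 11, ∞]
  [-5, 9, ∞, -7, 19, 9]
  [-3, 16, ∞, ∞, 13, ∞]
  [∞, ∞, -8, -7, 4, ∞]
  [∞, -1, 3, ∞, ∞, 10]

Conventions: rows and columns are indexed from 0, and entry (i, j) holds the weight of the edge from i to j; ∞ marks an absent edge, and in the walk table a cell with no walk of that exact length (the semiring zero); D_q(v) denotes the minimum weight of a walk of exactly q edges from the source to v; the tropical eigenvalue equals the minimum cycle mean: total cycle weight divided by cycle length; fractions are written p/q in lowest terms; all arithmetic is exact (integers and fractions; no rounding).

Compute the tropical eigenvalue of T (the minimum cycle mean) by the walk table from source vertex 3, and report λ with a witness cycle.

q=0: [∞, ∞, ∞, 0, ∞, ∞]
q=1: [-3, 16, ∞, ∞, 13, ∞]
q=2: [16, 2, 5, 6, 17, 7]
q=3: [0, 6, 9, -2, 13, 14]
q=4: [-5, 5, 5, 2, 11, 10]
q=5: [-1, 0, 3, -2, 15, 5]
q=6: [-5, 4, 7, -4, 11, 9]
Optimal cycle mean attained by: cycle 2->3->4->2, total (-7) + 13 + (-8), length 3.
Answer: λ = -2/3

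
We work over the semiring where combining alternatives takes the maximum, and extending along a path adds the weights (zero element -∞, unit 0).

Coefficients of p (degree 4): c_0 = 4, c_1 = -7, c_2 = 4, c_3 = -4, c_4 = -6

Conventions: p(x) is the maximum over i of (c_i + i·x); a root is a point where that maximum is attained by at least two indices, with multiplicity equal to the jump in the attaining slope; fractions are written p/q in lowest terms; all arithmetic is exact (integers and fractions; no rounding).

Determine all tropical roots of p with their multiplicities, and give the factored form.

hull edge (i=0, c=4) to (i=2, c=4): slope 0, span 2
hull edge (i=2, c=4) to (i=4, c=-6): slope -5, span 2
Factored form: p(x) = -6 ⊗ (x ⊕ 0) ⊗ (x ⊕ 0) ⊗ (x ⊕ 5) ⊗ (x ⊕ 5)
Answer: roots = 0 (mult 2), 5 (mult 2)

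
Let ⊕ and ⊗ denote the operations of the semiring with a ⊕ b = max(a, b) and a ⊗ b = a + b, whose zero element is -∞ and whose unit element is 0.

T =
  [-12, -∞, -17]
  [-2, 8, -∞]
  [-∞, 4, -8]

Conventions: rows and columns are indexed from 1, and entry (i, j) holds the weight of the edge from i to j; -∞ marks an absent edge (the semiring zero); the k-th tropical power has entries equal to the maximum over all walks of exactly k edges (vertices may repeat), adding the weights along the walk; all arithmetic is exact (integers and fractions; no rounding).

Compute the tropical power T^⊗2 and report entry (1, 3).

T^⊗2:
  [-24, -13, -25]
  [6, 16, -19]
  [2, 12, -16]
Key observation: the optimum is the walk 1->3->3, with weight (-17) + (-8) = -25.
Optimal value attained by: walk 1->3->3.
Answer: (T^⊗2)[1][3] = -25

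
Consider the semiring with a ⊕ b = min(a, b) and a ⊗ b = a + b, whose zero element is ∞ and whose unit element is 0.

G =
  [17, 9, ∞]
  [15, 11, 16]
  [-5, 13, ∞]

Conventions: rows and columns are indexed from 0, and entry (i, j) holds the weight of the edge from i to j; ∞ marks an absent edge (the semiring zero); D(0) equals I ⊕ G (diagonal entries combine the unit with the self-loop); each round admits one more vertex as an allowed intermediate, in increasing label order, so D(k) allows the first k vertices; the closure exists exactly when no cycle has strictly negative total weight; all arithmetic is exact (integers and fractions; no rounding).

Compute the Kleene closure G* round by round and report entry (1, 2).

D(0):
  [0, 9, ∞]
  [15, 0, 16]
  [-5, 13, 0]
D(1):
  [0, 9, ∞]
  [15, 0, 16]
  [-5, 4, 0]
D(2):
  [0, 9, 25]
  [15, 0, 16]
  [-5, 4, 0]
D(3):
  [0, 9, 25]
  [11, 0, 16]
  [-5, 4, 0]
Answer: G*[1][2] = 16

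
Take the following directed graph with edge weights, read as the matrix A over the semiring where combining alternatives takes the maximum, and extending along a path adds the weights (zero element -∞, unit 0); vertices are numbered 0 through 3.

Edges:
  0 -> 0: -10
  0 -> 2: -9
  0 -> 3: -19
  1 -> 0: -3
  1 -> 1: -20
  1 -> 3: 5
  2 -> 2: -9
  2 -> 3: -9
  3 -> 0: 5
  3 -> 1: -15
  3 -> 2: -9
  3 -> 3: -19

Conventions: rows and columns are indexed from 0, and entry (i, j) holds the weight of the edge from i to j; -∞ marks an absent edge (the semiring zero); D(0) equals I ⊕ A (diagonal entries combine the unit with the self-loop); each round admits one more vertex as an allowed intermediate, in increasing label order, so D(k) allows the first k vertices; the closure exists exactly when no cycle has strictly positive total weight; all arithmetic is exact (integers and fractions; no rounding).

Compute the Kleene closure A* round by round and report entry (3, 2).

D(0):
  [0, -∞, -9, -19]
  [-3, 0, -∞, 5]
  [-∞, -∞, 0, -9]
  [5, -15, -9, 0]
D(1):
  [0, -∞, -9, -19]
  [-3, 0, -12, 5]
  [-∞, -∞, 0, -9]
  [5, -15, -4, 0]
D(2):
  [0, -∞, -9, -19]
  [-3, 0, -12, 5]
  [-∞, -∞, 0, -9]
  [5, -15, -4, 0]
D(3):
  [0, -∞, -9, -18]
  [-3, 0, -12, 5]
  [-∞, -∞, 0, -9]
  [5, -15, -4, 0]
D(4):
  [0, -33, -9, -18]
  [10, 0, 1, 5]
  [-4, -24, 0, -9]
  [5, -15, -4, 0]
Answer: A*[3][2] = -4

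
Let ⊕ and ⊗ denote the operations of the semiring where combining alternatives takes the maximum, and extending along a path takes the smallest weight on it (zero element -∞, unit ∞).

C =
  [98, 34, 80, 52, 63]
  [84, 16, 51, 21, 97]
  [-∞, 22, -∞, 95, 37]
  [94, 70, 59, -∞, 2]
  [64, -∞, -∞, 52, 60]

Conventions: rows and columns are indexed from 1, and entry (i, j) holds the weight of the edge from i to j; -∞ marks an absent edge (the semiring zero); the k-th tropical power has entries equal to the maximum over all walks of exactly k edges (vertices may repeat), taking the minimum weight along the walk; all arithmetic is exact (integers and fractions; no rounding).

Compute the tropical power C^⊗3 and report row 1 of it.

C^⊗2:
  [98, 52, 80, 80, 63]
  [84, 34, 80, 52, 63]
  [94, 70, 59, 37, 37]
  [94, 34, 80, 59, 70]
  [64, 52, 64, 52, 63]
C^⊗3:
  [98, 70, 80, 80, 63]
  [84, 52, 80, 80, 63]
  [94, 37, 80, 59, 70]
  [94, 59, 80, 80, 63]
  [64, 52, 64, 64, 63]
Answer: row 1 of C^⊗3 = [98, 70, 80, 80, 63]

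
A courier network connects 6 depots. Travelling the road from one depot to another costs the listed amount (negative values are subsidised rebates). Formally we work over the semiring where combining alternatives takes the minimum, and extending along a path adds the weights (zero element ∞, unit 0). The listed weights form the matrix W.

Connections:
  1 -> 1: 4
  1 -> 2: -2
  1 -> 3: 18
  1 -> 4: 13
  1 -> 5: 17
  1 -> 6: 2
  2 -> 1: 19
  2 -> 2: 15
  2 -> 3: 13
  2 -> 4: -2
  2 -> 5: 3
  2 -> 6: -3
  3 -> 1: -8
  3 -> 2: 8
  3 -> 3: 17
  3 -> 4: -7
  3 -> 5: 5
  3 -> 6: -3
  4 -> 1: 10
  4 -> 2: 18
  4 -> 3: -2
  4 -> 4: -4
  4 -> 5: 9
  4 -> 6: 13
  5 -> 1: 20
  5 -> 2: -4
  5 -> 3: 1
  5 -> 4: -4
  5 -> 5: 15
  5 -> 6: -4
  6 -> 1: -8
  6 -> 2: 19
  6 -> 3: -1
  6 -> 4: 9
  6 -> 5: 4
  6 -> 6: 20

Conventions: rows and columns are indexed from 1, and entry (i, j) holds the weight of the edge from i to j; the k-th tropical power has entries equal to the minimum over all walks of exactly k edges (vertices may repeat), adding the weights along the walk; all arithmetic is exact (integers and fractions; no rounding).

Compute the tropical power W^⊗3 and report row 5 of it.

W^⊗2:
  [-6, 2, 1, -4, 1, -5]
  [-11, -1, -4, -6, 1, -1]
  [-11, -10, -9, -11, 1, -6]
  [-10, 5, -6, -9, 3, -5]
  [-12, 9, -6, -8, -1, -7]
  [-9, -10, 5, -8, 4, -6]
W^⊗3:
  [-13, -8, -6, -8, -1, -4]
  [-12, -13, -8, -11, 1, -9]
  [-17, -13, -13, -16, -7, -13]
  [-14, -12, -11, -13, -1, -9]
  [-15, -14, -10, -13, -3, -10]
  [-14, -11, -10, -12, -7, -13]
Answer: row 5 of W^⊗3 = [-15, -14, -10, -13, -3, -10]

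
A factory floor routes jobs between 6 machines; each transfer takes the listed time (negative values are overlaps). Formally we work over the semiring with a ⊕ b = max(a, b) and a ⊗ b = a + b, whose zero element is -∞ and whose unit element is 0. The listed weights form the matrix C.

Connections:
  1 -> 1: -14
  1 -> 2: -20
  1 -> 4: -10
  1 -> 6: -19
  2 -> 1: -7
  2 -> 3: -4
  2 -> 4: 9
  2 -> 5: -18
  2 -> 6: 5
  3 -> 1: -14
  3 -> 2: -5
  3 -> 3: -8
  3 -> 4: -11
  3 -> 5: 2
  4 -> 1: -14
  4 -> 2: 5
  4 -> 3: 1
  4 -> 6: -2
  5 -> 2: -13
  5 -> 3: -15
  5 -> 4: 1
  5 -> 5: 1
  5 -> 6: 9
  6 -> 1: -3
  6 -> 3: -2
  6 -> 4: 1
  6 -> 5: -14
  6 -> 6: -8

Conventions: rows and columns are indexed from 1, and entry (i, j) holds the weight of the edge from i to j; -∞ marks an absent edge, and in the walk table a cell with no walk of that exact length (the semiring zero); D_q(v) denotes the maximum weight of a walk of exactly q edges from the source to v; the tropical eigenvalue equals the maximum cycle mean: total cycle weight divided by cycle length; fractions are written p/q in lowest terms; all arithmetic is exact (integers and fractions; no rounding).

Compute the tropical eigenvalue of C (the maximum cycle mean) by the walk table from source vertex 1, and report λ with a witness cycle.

q=0: [0, -∞, -∞, -∞, -∞, -∞]
q=1: [-14, -20, -∞, -10, -∞, -19]
q=2: [-22, -5, -9, -11, -33, -12]
q=3: [-12, -6, -9, 4, -7, 0]
q=4: [-3, 9, 5, 3, -6, 2]
q=5: [2, 8, 5, 18, 7, 14]
q=6: [11, 23, 19, 17, 8, 16]
Optimal cycle mean attained by: cycle 2->4->2, total 9 + 5, length 2.
Answer: λ = 7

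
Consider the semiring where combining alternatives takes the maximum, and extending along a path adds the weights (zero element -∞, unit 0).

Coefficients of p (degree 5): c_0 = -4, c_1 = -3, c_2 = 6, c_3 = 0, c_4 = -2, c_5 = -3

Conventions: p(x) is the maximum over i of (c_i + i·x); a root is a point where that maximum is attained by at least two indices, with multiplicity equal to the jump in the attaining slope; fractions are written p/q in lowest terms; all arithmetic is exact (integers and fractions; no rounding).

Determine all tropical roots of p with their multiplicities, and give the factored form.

hull edge (i=0, c=-4) to (i=2, c=6): slope 5, span 2
hull edge (i=2, c=6) to (i=5, c=-3): slope -3, span 3
Factored form: p(x) = -3 ⊗ (x ⊕ (-5)) ⊗ (x ⊕ (-5)) ⊗ (x ⊕ 3) ⊗ (x ⊕ 3) ⊗ (x ⊕ 3)
Answer: roots = -5 (mult 2), 3 (mult 3)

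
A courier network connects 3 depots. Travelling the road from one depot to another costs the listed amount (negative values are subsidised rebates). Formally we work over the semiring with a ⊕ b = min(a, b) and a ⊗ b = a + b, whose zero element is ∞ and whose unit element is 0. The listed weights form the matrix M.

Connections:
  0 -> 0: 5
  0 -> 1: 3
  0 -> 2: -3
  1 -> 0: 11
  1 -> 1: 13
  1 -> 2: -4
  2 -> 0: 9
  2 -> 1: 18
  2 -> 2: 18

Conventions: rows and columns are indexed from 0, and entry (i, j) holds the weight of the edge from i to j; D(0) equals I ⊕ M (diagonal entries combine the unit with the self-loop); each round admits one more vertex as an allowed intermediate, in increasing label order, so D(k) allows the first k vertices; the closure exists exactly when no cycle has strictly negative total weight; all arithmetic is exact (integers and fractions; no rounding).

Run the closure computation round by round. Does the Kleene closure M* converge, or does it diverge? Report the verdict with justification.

D(0):
  [0, 3, -3]
  [11, 0, -4]
  [9, 18, 0]
D(1):
  [0, 3, -3]
  [11, 0, -4]
  [9, 12, 0]
D(2):
  [0, 3, -3]
  [11, 0, -4]
  [9, 12, 0]
D(3):
  [0, 3, -3]
  [5, 0, -4]
  [9, 12, 0]
Key observation: every diagonal entry stays at the unit through all rounds, so no improving cycle exists.
Answer: CONVERGES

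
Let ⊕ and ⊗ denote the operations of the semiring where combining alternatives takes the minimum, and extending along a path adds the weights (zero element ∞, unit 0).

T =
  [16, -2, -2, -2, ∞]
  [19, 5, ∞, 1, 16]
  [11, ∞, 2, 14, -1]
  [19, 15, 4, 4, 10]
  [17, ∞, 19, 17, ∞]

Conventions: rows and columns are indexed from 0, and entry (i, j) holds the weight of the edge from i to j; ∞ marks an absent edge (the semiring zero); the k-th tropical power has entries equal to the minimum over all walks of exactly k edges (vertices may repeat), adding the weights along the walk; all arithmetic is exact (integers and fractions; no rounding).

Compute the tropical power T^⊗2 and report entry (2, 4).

T^⊗2:
  [9, 3, 0, -1, -3]
  [20, 10, 5, 5, 11]
  [13, 9, 4, 9, 1]
  [15, 17, 6, 8, 3]
  [30, 15, 15, 15, 18]
Key observation: the optimum is the walk 2->2->4, with weight 2 + (-1) = 1.
Optimal value attained by: walk 2->2->4.
Answer: (T^⊗2)[2][4] = 1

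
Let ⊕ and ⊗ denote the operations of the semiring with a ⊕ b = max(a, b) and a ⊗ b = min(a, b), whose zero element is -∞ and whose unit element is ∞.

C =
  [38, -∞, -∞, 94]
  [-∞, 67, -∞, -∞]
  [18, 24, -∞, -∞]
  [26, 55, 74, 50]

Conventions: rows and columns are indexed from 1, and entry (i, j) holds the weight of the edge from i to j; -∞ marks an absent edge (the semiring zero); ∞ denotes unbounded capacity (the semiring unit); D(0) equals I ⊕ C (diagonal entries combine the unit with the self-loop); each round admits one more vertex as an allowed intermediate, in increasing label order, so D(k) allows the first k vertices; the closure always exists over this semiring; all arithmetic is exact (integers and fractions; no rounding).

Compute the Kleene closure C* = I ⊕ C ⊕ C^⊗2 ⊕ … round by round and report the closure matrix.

D(0):
  [∞, -∞, -∞, 94]
  [-∞, ∞, -∞, -∞]
  [18, 24, ∞, -∞]
  [26, 55, 74, ∞]
D(1):
  [∞, -∞, -∞, 94]
  [-∞, ∞, -∞, -∞]
  [18, 24, ∞, 18]
  [26, 55, 74, ∞]
D(2):
  [∞, -∞, -∞, 94]
  [-∞, ∞, -∞, -∞]
  [18, 24, ∞, 18]
  [26, 55, 74, ∞]
D(3):
  [∞, -∞, -∞, 94]
  [-∞, ∞, -∞, -∞]
  [18, 24, ∞, 18]
  [26, 55, 74, ∞]
D(4):
  [∞, 55, 74, 94]
  [-∞, ∞, -∞, -∞]
  [18, 24, ∞, 18]
  [26, 55, 74, ∞]
Answer: C* = [[∞, 55, 74, 94], [-∞, ∞, -∞, -∞], [18, 24, ∞, 18], [26, 55, 74, ∞]]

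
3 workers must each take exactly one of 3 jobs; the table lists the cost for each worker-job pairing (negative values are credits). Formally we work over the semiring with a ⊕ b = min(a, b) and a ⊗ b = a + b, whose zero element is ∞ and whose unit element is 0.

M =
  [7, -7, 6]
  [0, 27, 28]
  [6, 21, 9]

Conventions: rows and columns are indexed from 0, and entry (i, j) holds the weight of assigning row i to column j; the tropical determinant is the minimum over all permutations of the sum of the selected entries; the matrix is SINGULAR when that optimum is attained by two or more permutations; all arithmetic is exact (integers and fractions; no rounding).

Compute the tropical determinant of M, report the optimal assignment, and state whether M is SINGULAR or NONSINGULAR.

σ = (0, 1, 2): 7 + 27 + 9 = 43
σ = (0, 2, 1): 7 + 28 + 21 = 56
σ = (1, 0, 2): (-7) + 0 + 9 = 2
σ = (1, 2, 0): (-7) + 28 + 6 = 27
σ = (2, 0, 1): 6 + 0 + 21 = 27
σ = (2, 1, 0): 6 + 27 + 6 = 39
Optimal value attained by: σ = (1, 0, 2).
Answer: det⊕(M) = 2; verdict: NONSINGULAR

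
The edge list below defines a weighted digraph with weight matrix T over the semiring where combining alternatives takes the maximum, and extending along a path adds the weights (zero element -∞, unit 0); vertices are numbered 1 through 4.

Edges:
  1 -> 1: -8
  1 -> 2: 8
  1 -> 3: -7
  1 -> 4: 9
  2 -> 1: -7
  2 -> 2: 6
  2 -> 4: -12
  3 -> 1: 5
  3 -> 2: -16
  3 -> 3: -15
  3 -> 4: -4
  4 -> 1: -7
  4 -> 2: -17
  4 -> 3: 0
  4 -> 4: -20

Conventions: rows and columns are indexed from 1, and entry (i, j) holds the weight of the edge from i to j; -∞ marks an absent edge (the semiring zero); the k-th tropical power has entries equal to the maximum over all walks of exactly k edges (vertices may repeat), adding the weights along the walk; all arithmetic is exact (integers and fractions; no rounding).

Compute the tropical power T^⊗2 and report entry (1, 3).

T^⊗2:
  [2, 14, 9, 1]
  [-1, 12, -12, 2]
  [-3, 13, -2, 14]
  [5, 1, -14, 2]
Key observation: the optimum is the walk 1->4->3, with weight 9 + 0 = 9.
Optimal value attained by: walk 1->4->3.
Answer: (T^⊗2)[1][3] = 9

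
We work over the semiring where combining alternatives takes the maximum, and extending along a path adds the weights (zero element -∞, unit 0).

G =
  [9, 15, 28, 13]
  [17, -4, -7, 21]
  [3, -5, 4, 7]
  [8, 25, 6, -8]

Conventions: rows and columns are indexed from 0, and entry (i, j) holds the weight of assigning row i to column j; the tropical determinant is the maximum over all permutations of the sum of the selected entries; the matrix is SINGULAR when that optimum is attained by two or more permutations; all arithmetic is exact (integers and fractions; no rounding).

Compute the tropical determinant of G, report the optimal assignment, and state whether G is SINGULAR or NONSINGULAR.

σ = (0, 1, 2, 3): 9 + (-4) + 4 + (-8) = 1
σ = (0, 1, 3, 2): 9 + (-4) + 7 + 6 = 18
σ = (0, 2, 1, 3): 9 + (-7) + (-5) + (-8) = -11
σ = (0, 2, 3, 1): 9 + (-7) + 7 + 25 = 34
σ = (0, 3, 1, 2): 9 + 21 + (-5) + 6 = 31
σ = (0, 3, 2, 1): 9 + 21 + 4 + 25 = 59
σ = (1, 0, 2, 3): 15 + 17 + 4 + (-8) = 28
σ = (1, 0, 3, 2): 15 + 17 + 7 + 6 = 45
σ = (1, 2, 0, 3): 15 + (-7) + 3 + (-8) = 3
σ = (1, 2, 3, 0): 15 + (-7) + 7 + 8 = 23
σ = (1, 3, 0, 2): 15 + 21 + 3 + 6 = 45
σ = (1, 3, 2, 0): 15 + 21 + 4 + 8 = 48
σ = (2, 0, 1, 3): 28 + 17 + (-5) + (-8) = 32
σ = (2, 0, 3, 1): 28 + 17 + 7 + 25 = 77
σ = (2, 1, 0, 3): 28 + (-4) + 3 + (-8) = 19
σ = (2, 1, 3, 0): 28 + (-4) + 7 + 8 = 39
σ = (2, 3, 0, 1): 28 + 21 + 3 + 25 = 77
σ = (2, 3, 1, 0): 28 + 21 + (-5) + 8 = 52
σ = (3, 0, 1, 2): 13 + 17 + (-5) + 6 = 31
σ = (3, 0, 2, 1): 13 + 17 + 4 + 25 = 59
σ = (3, 1, 0, 2): 13 + (-4) + 3 + 6 = 18
σ = (3, 1, 2, 0): 13 + (-4) + 4 + 8 = 21
σ = (3, 2, 0, 1): 13 + (-7) + 3 + 25 = 34
σ = (3, 2, 1, 0): 13 + (-7) + (-5) + 8 = 9
Optimal value attained by: σ = (2, 0, 3, 1).
Answer: det⊕(G) = 77; verdict: SINGULAR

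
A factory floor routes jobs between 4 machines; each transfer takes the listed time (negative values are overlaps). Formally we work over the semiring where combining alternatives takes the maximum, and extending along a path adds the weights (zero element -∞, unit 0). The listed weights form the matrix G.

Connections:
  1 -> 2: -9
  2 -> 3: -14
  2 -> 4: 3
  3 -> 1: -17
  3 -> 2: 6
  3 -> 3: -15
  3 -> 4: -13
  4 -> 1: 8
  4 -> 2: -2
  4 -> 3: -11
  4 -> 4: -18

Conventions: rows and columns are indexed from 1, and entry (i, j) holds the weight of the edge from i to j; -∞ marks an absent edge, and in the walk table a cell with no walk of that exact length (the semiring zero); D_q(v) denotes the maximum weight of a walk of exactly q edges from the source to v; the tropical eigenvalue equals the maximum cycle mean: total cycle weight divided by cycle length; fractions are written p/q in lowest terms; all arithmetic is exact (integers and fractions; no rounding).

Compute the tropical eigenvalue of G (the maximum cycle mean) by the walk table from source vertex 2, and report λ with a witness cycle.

q=0: [-∞, 0, -∞, -∞]
q=1: [-∞, -∞, -14, 3]
q=2: [11, 1, -8, -15]
q=3: [-7, 2, -13, 4]
q=4: [12, 2, -7, 5]
Optimal cycle mean attained by: cycle 1->2->4->1, total (-9) + 3 + 8, length 3.
Answer: λ = 2/3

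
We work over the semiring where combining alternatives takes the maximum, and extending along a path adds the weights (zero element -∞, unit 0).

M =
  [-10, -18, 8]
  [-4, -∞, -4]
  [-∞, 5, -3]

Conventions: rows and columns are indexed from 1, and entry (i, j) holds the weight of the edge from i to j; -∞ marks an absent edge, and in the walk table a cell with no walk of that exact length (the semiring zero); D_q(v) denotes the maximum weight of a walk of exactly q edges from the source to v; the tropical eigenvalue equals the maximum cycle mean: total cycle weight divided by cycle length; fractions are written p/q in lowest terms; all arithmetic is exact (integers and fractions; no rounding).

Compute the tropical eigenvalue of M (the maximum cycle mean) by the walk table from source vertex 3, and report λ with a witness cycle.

q=0: [-∞, -∞, 0]
q=1: [-∞, 5, -3]
q=2: [1, 2, 1]
q=3: [-2, 6, 9]
Optimal cycle mean attained by: cycle 1->3->2->1, total 8 + 5 + (-4), length 3.
Answer: λ = 3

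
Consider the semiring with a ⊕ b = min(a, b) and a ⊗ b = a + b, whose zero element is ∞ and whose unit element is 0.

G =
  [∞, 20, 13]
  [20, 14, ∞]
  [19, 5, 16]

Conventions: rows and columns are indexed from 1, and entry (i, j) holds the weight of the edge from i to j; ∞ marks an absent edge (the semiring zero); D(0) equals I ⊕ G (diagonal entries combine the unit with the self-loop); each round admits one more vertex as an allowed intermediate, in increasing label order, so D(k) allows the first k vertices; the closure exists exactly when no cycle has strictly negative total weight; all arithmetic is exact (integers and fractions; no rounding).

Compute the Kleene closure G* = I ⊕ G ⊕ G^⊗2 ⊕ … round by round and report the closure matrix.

D(0):
  [0, 20, 13]
  [20, 0, ∞]
  [19, 5, 0]
D(1):
  [0, 20, 13]
  [20, 0, 33]
  [19, 5, 0]
D(2):
  [0, 20, 13]
  [20, 0, 33]
  [19, 5, 0]
D(3):
  [0, 18, 13]
  [20, 0, 33]
  [19, 5, 0]
Answer: G* = [[0, 18, 13], [20, 0, 33], [19, 5, 0]]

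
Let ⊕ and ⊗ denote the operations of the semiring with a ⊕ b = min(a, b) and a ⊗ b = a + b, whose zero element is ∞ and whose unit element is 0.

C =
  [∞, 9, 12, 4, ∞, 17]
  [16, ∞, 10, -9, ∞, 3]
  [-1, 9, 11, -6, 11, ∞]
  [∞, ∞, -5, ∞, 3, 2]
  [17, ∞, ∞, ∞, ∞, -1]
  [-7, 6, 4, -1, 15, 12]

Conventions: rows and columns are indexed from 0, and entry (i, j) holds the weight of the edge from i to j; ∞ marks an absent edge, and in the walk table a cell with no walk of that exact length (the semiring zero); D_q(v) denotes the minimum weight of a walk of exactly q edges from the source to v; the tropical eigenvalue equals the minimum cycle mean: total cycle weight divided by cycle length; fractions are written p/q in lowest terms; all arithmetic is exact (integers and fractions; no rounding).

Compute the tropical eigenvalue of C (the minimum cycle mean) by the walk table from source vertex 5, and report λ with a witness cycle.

q=0: [∞, ∞, ∞, ∞, ∞, 0]
q=1: [-7, 6, 4, -1, 15, 12]
q=2: [3, 2, -6, -3, 2, 1]
q=3: [-7, 3, -8, -12, 0, -1]
q=4: [-9, 1, -17, -14, -9, -10]
q=5: [-18, -8, -19, -23, -11, -12]
q=6: [-20, -10, -28, -25, -20, -21]
Optimal cycle mean attained by: cycle 2->3->2, total (-6) + (-5), length 2.
Answer: λ = -11/2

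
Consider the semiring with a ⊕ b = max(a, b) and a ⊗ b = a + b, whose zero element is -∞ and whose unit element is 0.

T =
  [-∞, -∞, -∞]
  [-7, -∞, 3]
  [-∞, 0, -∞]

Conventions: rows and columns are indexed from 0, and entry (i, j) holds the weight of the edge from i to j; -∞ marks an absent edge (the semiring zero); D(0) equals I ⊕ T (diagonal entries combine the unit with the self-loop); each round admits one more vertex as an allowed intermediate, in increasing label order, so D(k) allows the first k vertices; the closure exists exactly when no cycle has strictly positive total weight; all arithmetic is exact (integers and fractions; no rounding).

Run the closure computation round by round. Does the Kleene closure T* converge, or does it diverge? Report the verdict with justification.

D(0):
  [0, -∞, -∞]
  [-7, 0, 3]
  [-∞, 0, 0]
D(1):
  [0, -∞, -∞]
  [-7, 0, 3]
  [-∞, 0, 0]
Detection: at round 2, diagonal entry (2, 2) turns strictly positive.
Key observation: the cycle 2->1->2 has total weight 0 + 3, which is strictly positive.
Answer: DIVERGES — positive cycle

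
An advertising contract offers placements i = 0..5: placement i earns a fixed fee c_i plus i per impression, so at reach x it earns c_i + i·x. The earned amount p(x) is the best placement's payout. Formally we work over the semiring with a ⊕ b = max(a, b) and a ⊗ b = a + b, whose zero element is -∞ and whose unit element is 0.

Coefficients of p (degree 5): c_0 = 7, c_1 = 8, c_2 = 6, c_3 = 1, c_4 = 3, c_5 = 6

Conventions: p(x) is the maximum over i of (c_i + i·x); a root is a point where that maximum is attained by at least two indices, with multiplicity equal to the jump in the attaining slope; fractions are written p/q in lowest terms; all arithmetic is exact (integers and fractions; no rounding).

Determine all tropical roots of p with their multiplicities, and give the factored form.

hull edge (i=0, c=7) to (i=1, c=8): slope 1, span 1
hull edge (i=1, c=8) to (i=5, c=6): slope -1/2, span 4
Factored form: p(x) = 6 ⊗ (x ⊕ (-1)) ⊗ (x ⊕ 1/2) ⊗ (x ⊕ 1/2) ⊗ (x ⊕ 1/2) ⊗ (x ⊕ 1/2)
Answer: roots = -1 (mult 1), 1/2 (mult 4)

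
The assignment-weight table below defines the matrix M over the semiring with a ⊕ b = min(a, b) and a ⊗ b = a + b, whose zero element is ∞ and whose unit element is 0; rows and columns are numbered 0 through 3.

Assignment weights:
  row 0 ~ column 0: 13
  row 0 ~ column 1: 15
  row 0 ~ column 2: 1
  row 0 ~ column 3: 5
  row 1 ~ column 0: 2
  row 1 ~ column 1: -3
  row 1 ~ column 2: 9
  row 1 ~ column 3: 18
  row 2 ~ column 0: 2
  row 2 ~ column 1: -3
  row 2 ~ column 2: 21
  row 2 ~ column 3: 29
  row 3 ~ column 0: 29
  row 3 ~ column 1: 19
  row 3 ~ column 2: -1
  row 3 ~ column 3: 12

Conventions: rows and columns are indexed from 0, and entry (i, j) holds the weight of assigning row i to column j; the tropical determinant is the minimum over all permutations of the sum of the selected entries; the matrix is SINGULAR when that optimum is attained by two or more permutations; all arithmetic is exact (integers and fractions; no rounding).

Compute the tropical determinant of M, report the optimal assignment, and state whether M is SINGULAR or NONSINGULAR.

σ = (0, 1, 2, 3): 13 + (-3) + 21 + 12 = 43
σ = (0, 1, 3, 2): 13 + (-3) + 29 + (-1) = 38
σ = (0, 2, 1, 3): 13 + 9 + (-3) + 12 = 31
σ = (0, 2, 3, 1): 13 + 9 + 29 + 19 = 70
σ = (0, 3, 1, 2): 13 + 18 + (-3) + (-1) = 27
σ = (0, 3, 2, 1): 13 + 18 + 21 + 19 = 71
σ = (1, 0, 2, 3): 15 + 2 + 21 + 12 = 50
σ = (1, 0, 3, 2): 15 + 2 + 29 + (-1) = 45
σ = (1, 2, 0, 3): 15 + 9 + 2 + 12 = 38
σ = (1, 2, 3, 0): 15 + 9 + 29 + 29 = 82
σ = (1, 3, 0, 2): 15 + 18 + 2 + (-1) = 34
σ = (1, 3, 2, 0): 15 + 18 + 21 + 29 = 83
σ = (2, 0, 1, 3): 1 + 2 + (-3) + 12 = 12
σ = (2, 0, 3, 1): 1 + 2 + 29 + 19 = 51
σ = (2, 1, 0, 3): 1 + (-3) + 2 + 12 = 12
σ = (2, 1, 3, 0): 1 + (-3) + 29 + 29 = 56
σ = (2, 3, 0, 1): 1 + 18 + 2 + 19 = 40
σ = (2, 3, 1, 0): 1 + 18 + (-3) + 29 = 45
σ = (3, 0, 1, 2): 5 + 2 + (-3) + (-1) = 3
σ = (3, 0, 2, 1): 5 + 2 + 21 + 19 = 47
σ = (3, 1, 0, 2): 5 + (-3) + 2 + (-1) = 3
σ = (3, 1, 2, 0): 5 + (-3) + 21 + 29 = 52
σ = (3, 2, 0, 1): 5 + 9 + 2 + 19 = 35
σ = (3, 2, 1, 0): 5 + 9 + (-3) + 29 = 40
Optimal value attained by: σ = (3, 0, 1, 2).
Answer: det⊕(M) = 3; verdict: SINGULAR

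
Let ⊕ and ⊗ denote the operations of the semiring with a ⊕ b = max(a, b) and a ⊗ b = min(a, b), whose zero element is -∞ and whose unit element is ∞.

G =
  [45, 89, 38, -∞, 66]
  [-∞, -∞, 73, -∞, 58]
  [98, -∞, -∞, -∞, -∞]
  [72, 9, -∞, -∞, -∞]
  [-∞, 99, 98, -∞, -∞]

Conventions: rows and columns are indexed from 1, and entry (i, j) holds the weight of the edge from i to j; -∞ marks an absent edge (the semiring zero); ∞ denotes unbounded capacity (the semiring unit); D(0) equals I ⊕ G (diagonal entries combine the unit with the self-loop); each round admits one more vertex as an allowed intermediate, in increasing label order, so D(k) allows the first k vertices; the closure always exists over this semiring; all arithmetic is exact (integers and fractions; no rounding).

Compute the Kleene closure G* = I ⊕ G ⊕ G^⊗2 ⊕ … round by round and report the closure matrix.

D(0):
  [∞, 89, 38, -∞, 66]
  [-∞, ∞, 73, -∞, 58]
  [98, -∞, ∞, -∞, -∞]
  [72, 9, -∞, ∞, -∞]
  [-∞, 99, 98, -∞, ∞]
D(1):
  [∞, 89, 38, -∞, 66]
  [-∞, ∞, 73, -∞, 58]
  [98, 89, ∞, -∞, 66]
  [72, 72, 38, ∞, 66]
  [-∞, 99, 98, -∞, ∞]
D(2):
  [∞, 89, 73, -∞, 66]
  [-∞, ∞, 73, -∞, 58]
  [98, 89, ∞, -∞, 66]
  [72, 72, 72, ∞, 66]
  [-∞, 99, 98, -∞, ∞]
D(3):
  [∞, 89, 73, -∞, 66]
  [73, ∞, 73, -∞, 66]
  [98, 89, ∞, -∞, 66]
  [72, 72, 72, ∞, 66]
  [98, 99, 98, -∞, ∞]
D(4):
  [∞, 89, 73, -∞, 66]
  [73, ∞, 73, -∞, 66]
  [98, 89, ∞, -∞, 66]
  [72, 72, 72, ∞, 66]
  [98, 99, 98, -∞, ∞]
D(5):
  [∞, 89, 73, -∞, 66]
  [73, ∞, 73, -∞, 66]
  [98, 89, ∞, -∞, 66]
  [72, 72, 72, ∞, 66]
  [98, 99, 98, -∞, ∞]
Answer: G* = [[∞, 89, 73, -∞, 66], [73, ∞, 73, -∞, 66], [98, 89, ∞, -∞, 66], [72, 72, 72, ∞, 66], [98, 99, 98, -∞, ∞]]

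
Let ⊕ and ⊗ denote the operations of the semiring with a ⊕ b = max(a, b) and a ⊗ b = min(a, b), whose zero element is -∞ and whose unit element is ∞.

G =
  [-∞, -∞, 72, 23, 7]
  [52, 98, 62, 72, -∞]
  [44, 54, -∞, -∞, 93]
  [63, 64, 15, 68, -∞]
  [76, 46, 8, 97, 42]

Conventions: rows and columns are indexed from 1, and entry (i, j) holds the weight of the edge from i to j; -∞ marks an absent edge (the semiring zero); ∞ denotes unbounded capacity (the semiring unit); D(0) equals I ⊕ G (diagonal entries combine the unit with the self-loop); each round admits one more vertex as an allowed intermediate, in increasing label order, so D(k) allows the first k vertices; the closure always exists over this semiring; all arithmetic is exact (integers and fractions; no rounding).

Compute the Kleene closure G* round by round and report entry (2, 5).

D(0):
  [∞, -∞, 72, 23, 7]
  [52, ∞, 62, 72, -∞]
  [44, 54, ∞, -∞, 93]
  [63, 64, 15, ∞, -∞]
  [76, 46, 8, 97, ∞]
D(1):
  [∞, -∞, 72, 23, 7]
  [52, ∞, 62, 72, 7]
  [44, 54, ∞, 23, 93]
  [63, 64, 63, ∞, 7]
  [76, 46, 72, 97, ∞]
D(2):
  [∞, -∞, 72, 23, 7]
  [52, ∞, 62, 72, 7]
  [52, 54, ∞, 54, 93]
  [63, 64, 63, ∞, 7]
  [76, 46, 72, 97, ∞]
D(3):
  [∞, 54, 72, 54, 72]
  [52, ∞, 62, 72, 62]
  [52, 54, ∞, 54, 93]
  [63, 64, 63, ∞, 63]
  [76, 54, 72, 97, ∞]
D(4):
  [∞, 54, 72, 54, 72]
  [63, ∞, 63, 72, 63]
  [54, 54, ∞, 54, 93]
  [63, 64, 63, ∞, 63]
  [76, 64, 72, 97, ∞]
D(5):
  [∞, 64, 72, 72, 72]
  [63, ∞, 63, 72, 63]
  [76, 64, ∞, 93, 93]
  [63, 64, 63, ∞, 63]
  [76, 64, 72, 97, ∞]
Answer: G*[2][5] = 63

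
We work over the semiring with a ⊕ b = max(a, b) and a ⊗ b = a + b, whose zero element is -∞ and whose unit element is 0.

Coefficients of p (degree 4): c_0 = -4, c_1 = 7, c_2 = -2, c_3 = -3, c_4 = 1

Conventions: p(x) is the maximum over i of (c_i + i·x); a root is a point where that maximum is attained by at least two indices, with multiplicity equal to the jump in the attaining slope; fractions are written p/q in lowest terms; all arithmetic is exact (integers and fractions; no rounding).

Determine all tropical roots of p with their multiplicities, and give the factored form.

hull edge (i=0, c=-4) to (i=1, c=7): slope 11, span 1
hull edge (i=1, c=7) to (i=4, c=1): slope -2, span 3
Factored form: p(x) = 1 ⊗ (x ⊕ (-11)) ⊗ (x ⊕ 2) ⊗ (x ⊕ 2) ⊗ (x ⊕ 2)
Answer: roots = -11 (mult 1), 2 (mult 3)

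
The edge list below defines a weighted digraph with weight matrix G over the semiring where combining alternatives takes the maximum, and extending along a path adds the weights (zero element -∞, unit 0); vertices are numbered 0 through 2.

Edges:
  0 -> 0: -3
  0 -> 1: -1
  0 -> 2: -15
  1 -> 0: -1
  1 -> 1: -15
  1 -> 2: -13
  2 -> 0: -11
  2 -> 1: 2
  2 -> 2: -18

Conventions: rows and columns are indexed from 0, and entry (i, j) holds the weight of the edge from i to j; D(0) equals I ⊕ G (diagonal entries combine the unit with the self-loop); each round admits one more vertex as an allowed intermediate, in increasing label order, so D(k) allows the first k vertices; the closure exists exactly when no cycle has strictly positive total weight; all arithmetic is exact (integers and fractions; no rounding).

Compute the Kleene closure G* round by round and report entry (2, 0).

D(0):
  [0, -1, -15]
  [-1, 0, -13]
  [-11, 2, 0]
D(1):
  [0, -1, -15]
  [-1, 0, -13]
  [-11, 2, 0]
D(2):
  [0, -1, -14]
  [-1, 0, -13]
  [1, 2, 0]
D(3):
  [0, -1, -14]
  [-1, 0, -13]
  [1, 2, 0]
Answer: G*[2][0] = 1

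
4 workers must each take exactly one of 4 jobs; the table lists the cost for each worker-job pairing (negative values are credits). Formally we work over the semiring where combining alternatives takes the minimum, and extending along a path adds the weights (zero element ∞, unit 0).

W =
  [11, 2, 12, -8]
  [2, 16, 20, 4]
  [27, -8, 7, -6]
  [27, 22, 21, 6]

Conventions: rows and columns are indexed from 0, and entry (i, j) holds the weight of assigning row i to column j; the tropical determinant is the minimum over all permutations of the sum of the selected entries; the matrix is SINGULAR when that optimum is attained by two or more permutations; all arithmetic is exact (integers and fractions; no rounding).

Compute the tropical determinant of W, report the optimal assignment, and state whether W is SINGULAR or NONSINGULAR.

σ = (0, 1, 2, 3): 11 + 16 + 7 + 6 = 40
σ = (0, 1, 3, 2): 11 + 16 + (-6) + 21 = 42
σ = (0, 2, 1, 3): 11 + 20 + (-8) + 6 = 29
σ = (0, 2, 3, 1): 11 + 20 + (-6) + 22 = 47
σ = (0, 3, 1, 2): 11 + 4 + (-8) + 21 = 28
σ = (0, 3, 2, 1): 11 + 4 + 7 + 22 = 44
σ = (1, 0, 2, 3): 2 + 2 + 7 + 6 = 17
σ = (1, 0, 3, 2): 2 + 2 + (-6) + 21 = 19
σ = (1, 2, 0, 3): 2 + 20 + 27 + 6 = 55
σ = (1, 2, 3, 0): 2 + 20 + (-6) + 27 = 43
σ = (1, 3, 0, 2): 2 + 4 + 27 + 21 = 54
σ = (1, 3, 2, 0): 2 + 4 + 7 + 27 = 40
σ = (2, 0, 1, 3): 12 + 2 + (-8) + 6 = 12
σ = (2, 0, 3, 1): 12 + 2 + (-6) + 22 = 30
σ = (2, 1, 0, 3): 12 + 16 + 27 + 6 = 61
σ = (2, 1, 3, 0): 12 + 16 + (-6) + 27 = 49
σ = (2, 3, 0, 1): 12 + 4 + 27 + 22 = 65
σ = (2, 3, 1, 0): 12 + 4 + (-8) + 27 = 35
σ = (3, 0, 1, 2): (-8) + 2 + (-8) + 21 = 7
σ = (3, 0, 2, 1): (-8) + 2 + 7 + 22 = 23
σ = (3, 1, 0, 2): (-8) + 16 + 27 + 21 = 56
σ = (3, 1, 2, 0): (-8) + 16 + 7 + 27 = 42
σ = (3, 2, 0, 1): (-8) + 20 + 27 + 22 = 61
σ = (3, 2, 1, 0): (-8) + 20 + (-8) + 27 = 31
Optimal value attained by: σ = (3, 0, 1, 2).
Answer: det⊕(W) = 7; verdict: NONSINGULAR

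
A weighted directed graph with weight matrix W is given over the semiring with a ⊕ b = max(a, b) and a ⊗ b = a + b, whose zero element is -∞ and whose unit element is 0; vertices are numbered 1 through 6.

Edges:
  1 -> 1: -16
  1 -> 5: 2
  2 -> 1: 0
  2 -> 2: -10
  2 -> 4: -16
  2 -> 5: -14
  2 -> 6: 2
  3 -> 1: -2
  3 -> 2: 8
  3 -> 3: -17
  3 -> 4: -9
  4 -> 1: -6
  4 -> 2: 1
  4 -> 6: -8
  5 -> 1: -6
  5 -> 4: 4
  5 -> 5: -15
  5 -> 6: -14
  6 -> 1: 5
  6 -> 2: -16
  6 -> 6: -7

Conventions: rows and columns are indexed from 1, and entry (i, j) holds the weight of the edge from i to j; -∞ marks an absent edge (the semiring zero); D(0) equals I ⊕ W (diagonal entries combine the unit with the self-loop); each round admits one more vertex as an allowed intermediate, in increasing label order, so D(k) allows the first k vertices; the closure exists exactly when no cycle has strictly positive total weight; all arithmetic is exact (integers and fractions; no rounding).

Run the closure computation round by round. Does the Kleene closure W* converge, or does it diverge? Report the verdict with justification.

D(0):
  [0, -∞, -∞, -∞, 2, -∞]
  [0, 0, -∞, -16, -14, 2]
  [-2, 8, 0, -9, -∞, -∞]
  [-6, 1, -∞, 0, -∞, -8]
  [-6, -∞, -∞, 4, 0, -14]
  [5, -16, -∞, -∞, -∞, 0]
D(1):
  [0, -∞, -∞, -∞, 2, -∞]
  [0, 0, -∞, -16, 2, 2]
  [-2, 8, 0, -9, 0, -∞]
  [-6, 1, -∞, 0, -4, -8]
  [-6, -∞, -∞, 4, 0, -14]
  [5, -16, -∞, -∞, 7, 0]
D(2):
  [0, -∞, -∞, -∞, 2, -∞]
  [0, 0, -∞, -16, 2, 2]
  [8, 8, 0, -8, 10, 10]
  [1, 1, -∞, 0, 3, 3]
  [-6, -∞, -∞, 4, 0, -14]
  [5, -16, -∞, -32, 7, 0]
D(3):
  [0, -∞, -∞, -∞, 2, -∞]
  [0, 0, -∞, -16, 2, 2]
  [8, 8, 0, -8, 10, 10]
  [1, 1, -∞, 0, 3, 3]
  [-6, -∞, -∞, 4, 0, -14]
  [5, -16, -∞, -32, 7, 0]
Detection: at round 4, diagonal entry (5, 5) turns strictly positive.
Key observation: the cycle 5->4->2->1->5 has total weight 4 + 1 + 0 + 2, which is strictly positive.
Answer: DIVERGES — positive cycle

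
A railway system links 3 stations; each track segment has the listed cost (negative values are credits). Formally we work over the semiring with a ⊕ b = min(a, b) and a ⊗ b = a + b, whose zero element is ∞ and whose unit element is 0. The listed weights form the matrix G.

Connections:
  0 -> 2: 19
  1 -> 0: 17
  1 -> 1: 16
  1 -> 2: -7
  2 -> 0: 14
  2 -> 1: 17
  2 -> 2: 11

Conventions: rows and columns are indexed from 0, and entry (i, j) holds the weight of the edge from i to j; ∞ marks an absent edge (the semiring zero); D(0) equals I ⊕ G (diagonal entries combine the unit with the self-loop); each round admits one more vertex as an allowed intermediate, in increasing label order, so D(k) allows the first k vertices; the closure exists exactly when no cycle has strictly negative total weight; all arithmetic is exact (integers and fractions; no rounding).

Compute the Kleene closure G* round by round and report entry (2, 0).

D(0):
  [0, ∞, 19]
  [17, 0, -7]
  [14, 17, 0]
D(1):
  [0, ∞, 19]
  [17, 0, -7]
  [14, 17, 0]
D(2):
  [0, ∞, 19]
  [17, 0, -7]
  [14, 17, 0]
D(3):
  [0, 36, 19]
  [7, 0, -7]
  [14, 17, 0]
Answer: G*[2][0] = 14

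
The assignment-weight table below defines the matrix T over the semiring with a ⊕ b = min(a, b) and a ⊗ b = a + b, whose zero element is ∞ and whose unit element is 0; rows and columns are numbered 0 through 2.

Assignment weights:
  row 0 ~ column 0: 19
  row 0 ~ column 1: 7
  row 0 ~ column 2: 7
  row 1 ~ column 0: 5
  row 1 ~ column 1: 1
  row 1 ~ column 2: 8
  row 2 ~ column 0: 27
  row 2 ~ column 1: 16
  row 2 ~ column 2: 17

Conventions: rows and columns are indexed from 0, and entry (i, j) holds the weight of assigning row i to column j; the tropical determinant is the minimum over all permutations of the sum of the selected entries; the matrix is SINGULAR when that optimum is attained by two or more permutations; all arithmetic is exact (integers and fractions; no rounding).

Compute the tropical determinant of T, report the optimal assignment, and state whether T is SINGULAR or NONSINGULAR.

σ = (0, 1, 2): 19 + 1 + 17 = 37
σ = (0, 2, 1): 19 + 8 + 16 = 43
σ = (1, 0, 2): 7 + 5 + 17 = 29
σ = (1, 2, 0): 7 + 8 + 27 = 42
σ = (2, 0, 1): 7 + 5 + 16 = 28
σ = (2, 1, 0): 7 + 1 + 27 = 35
Optimal value attained by: σ = (2, 0, 1).
Answer: det⊕(T) = 28; verdict: NONSINGULAR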